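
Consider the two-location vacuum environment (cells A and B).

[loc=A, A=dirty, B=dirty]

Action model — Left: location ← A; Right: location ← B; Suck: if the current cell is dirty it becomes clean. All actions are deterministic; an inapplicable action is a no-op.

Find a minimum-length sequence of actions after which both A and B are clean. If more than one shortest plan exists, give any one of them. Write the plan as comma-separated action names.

t=1 Suck ⇒ <A|clean|dirty>
t=2 Right ⇒ <B|clean|dirty>
t=3 Suck ⇒ <B|clean|clean>
min 3: Suck A + move + Suck B

Suck, Right, Suck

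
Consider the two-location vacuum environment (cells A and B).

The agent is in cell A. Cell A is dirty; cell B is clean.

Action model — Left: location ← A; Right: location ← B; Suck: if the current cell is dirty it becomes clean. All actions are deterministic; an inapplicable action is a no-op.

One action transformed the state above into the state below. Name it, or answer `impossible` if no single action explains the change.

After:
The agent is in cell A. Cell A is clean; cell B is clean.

Suck

try  Left: <A|dirty|clean>
try Right: <B|dirty|clean>
try  Suck: <A|clean|clean>  ← match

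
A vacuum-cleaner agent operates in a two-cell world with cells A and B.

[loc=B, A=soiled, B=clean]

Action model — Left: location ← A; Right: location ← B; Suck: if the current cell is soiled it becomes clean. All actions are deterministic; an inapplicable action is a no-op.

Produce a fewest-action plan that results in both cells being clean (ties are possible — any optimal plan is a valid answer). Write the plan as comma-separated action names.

Left, Suck

1. Left → (A; A:soiled, B:clean)
2. Suck → (A; A:clean, B:clean)
min 2: go A then Suck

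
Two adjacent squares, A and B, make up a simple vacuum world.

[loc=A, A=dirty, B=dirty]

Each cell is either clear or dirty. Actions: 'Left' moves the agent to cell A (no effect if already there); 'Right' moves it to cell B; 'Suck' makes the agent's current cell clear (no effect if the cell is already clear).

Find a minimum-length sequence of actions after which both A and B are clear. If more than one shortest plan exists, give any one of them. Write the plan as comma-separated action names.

Suck (#1): loc=A A=clear B=dirty
Right (#2): loc=B A=clear B=dirty
Suck (#3): loc=B A=clear B=clear
min 3: Suck A + move + Suck B

Suck, Right, Suck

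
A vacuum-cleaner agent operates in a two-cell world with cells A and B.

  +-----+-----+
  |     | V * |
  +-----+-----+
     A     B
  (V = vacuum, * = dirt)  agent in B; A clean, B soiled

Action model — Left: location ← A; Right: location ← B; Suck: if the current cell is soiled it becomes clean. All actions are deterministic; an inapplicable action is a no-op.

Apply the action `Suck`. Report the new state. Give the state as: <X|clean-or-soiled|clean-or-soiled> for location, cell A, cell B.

<B|clean|clean>

start: <B|clean|soiled>
Suck (#1): <B|clean|clean>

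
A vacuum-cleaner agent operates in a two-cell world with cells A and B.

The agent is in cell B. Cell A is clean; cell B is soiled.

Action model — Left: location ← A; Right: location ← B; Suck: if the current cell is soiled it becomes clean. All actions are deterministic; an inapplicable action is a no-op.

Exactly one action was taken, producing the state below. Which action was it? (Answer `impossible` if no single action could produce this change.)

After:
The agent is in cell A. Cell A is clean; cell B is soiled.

try  Left: <A|clean|soiled>  ← match
try Right: <B|clean|soiled>
try  Suck: <B|clean|clean>

Left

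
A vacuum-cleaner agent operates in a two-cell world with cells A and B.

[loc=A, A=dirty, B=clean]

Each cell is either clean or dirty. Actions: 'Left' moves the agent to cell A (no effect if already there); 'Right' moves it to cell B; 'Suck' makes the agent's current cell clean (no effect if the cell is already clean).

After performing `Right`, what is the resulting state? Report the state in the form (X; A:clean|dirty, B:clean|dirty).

start: (A; A:dirty, B:clean)
t=1 Right ⇒ (B; A:dirty, B:clean)

(B; A:dirty, B:clean)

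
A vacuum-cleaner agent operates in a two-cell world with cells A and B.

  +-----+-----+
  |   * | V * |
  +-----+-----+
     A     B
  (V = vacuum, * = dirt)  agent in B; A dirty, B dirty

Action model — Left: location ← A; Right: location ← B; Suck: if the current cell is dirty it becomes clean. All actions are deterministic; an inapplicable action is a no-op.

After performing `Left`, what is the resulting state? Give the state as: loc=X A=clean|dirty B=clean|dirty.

loc=A A=dirty B=dirty

start: loc=B A=dirty B=dirty
Left (#1): loc=A A=dirty B=dirty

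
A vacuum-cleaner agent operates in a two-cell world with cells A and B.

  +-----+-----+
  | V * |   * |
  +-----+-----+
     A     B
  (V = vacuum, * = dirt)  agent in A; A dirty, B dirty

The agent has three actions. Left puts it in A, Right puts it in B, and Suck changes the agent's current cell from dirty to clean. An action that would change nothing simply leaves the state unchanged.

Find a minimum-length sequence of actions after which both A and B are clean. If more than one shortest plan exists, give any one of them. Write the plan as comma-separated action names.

Suck, Right, Suck

t=1 Suck ⇒ loc=A A=clean B=dirty
t=2 Right ⇒ loc=B A=clean B=dirty
t=3 Suck ⇒ loc=B A=clean B=clean
min 3: Suck A + move + Suck B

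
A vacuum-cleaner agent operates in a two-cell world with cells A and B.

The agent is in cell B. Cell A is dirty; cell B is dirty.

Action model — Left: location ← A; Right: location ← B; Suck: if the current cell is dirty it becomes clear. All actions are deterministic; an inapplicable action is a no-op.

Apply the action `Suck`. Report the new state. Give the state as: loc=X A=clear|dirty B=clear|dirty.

start: loc=B A=dirty B=dirty
Suck (#1): loc=B A=dirty B=clear

loc=B A=dirty B=clear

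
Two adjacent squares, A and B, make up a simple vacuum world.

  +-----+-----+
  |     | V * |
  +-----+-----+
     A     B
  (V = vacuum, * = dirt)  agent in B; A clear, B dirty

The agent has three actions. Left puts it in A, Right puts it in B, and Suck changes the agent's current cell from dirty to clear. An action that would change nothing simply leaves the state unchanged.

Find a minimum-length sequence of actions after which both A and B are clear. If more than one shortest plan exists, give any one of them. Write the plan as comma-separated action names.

Suck

t=1 Suck ⇒ (B; A:clear, B:clear)
min 1: B is dirty, one Suck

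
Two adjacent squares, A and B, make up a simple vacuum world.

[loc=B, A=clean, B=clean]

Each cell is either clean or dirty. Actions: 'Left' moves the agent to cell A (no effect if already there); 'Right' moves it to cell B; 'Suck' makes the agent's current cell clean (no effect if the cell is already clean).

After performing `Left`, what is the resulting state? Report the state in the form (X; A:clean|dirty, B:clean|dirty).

start: (B; A:clean, B:clean)
1) do Left; now (A; A:clean, B:clean)

(A; A:clean, B:clean)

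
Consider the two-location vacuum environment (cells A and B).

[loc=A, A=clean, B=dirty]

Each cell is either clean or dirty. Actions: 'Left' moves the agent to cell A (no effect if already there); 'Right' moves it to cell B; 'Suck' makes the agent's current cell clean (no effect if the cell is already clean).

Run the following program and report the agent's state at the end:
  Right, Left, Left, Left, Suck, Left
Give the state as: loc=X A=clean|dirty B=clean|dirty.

[1] after Right: loc=B A=clean B=dirty
[2] after Left: loc=A A=clean B=dirty
[3] after Left: loc=A A=clean B=dirty
[4] after Left: loc=A A=clean B=dirty
[5] after Suck: loc=A A=clean B=dirty
[6] after Left: loc=A A=clean B=dirty

loc=A A=clean B=dirty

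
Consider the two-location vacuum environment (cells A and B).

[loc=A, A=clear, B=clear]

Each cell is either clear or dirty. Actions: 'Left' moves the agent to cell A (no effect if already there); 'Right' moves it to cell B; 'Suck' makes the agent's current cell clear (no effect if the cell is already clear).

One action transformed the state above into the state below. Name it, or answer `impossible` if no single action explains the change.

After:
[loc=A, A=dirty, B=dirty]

try  Left: (A; A:clear, B:clear)
try Right: (B; A:clear, B:clear)
try  Suck: (A; A:clear, B:clear)
no single action produces the after-state

impossible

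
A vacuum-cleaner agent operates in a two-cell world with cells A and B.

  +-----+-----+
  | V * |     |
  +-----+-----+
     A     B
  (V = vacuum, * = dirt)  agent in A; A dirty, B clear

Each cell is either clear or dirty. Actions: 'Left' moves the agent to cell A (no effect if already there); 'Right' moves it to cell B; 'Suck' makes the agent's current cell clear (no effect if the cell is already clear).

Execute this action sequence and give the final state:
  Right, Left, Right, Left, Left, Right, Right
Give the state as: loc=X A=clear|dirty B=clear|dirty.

loc=B A=dirty B=clear

[1] after Right: loc=B A=dirty B=clear
[2] after Left: loc=A A=dirty B=clear
[3] after Right: loc=B A=dirty B=clear
[4] after Left: loc=A A=dirty B=clear
[5] after Left: loc=A A=dirty B=clear
[6] after Right: loc=B A=dirty B=clear
[7] after Right: loc=B A=dirty B=clear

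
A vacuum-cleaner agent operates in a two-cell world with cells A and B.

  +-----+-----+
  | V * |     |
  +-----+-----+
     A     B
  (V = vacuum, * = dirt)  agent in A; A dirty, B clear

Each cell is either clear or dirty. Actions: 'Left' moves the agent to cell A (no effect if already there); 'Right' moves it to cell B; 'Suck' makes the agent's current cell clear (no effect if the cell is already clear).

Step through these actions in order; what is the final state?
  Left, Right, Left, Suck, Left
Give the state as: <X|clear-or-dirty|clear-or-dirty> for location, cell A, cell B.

1. Left → <A|dirty|clear>
2. Right → <B|dirty|clear>
3. Left → <A|dirty|clear>
4. Suck → <A|clear|clear>
5. Left → <A|clear|clear>

<A|clear|clear>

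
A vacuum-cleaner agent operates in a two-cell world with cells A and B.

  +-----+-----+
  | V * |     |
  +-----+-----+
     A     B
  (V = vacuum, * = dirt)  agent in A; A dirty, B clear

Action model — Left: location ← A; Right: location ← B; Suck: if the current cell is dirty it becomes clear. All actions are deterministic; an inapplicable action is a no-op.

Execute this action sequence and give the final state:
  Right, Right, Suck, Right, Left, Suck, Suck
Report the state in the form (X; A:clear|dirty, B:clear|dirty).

(A; A:clear, B:clear)

t=1 Right ⇒ (B; A:dirty, B:clear)
t=2 Right ⇒ (B; A:dirty, B:clear)
t=3 Suck ⇒ (B; A:dirty, B:clear)
t=4 Right ⇒ (B; A:dirty, B:clear)
t=5 Left ⇒ (A; A:dirty, B:clear)
t=6 Suck ⇒ (A; A:clear, B:clear)
t=7 Suck ⇒ (A; A:clear, B:clear)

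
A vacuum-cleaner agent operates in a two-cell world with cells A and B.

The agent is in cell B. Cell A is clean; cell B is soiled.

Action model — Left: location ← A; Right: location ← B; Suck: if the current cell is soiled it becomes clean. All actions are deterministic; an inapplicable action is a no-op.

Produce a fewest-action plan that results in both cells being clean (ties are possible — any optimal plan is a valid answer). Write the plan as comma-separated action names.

1) do Suck; now <B|clean|clean>
min 1: B is soiled, one Suck

Suck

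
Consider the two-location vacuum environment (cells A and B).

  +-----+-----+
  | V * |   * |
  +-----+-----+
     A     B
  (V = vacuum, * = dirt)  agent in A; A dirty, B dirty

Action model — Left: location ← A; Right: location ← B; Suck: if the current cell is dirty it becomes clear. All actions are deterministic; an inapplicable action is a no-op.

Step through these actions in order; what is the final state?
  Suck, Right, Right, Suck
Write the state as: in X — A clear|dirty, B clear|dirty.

in B — A clear, B clear

step 1/4 (Suck): in A — A clear, B dirty
step 2/4 (Right): in B — A clear, B dirty
step 3/4 (Right): in B — A clear, B dirty
step 4/4 (Suck): in B — A clear, B clear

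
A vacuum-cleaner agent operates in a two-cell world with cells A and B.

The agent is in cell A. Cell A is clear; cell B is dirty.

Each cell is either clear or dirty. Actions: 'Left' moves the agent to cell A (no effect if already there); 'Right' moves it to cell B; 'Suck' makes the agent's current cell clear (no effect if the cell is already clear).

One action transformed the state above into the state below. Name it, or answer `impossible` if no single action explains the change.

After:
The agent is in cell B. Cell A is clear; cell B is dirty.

try  Left: <A|clear|dirty>
try Right: <B|clear|dirty>  ← match
try  Suck: <A|clear|dirty>

Right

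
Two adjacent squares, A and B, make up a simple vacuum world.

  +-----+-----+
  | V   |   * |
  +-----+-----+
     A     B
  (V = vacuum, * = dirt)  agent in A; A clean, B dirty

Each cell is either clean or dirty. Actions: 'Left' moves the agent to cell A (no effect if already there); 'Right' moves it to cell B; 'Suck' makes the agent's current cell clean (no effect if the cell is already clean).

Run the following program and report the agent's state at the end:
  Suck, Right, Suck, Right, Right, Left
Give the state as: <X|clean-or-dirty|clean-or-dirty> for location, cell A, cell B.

<A|clean|clean>

1. Suck → <A|clean|dirty>
2. Right → <B|clean|dirty>
3. Suck → <B|clean|clean>
4. Right → <B|clean|clean>
5. Right → <B|clean|clean>
6. Left → <A|clean|clean>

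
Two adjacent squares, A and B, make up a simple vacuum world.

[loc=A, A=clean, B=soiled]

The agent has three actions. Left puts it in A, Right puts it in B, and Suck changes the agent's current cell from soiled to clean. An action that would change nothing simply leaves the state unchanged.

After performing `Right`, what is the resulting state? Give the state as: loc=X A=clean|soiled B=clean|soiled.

loc=B A=clean B=soiled

start: loc=A A=clean B=soiled
step 1/1 (Right): loc=B A=clean B=soiled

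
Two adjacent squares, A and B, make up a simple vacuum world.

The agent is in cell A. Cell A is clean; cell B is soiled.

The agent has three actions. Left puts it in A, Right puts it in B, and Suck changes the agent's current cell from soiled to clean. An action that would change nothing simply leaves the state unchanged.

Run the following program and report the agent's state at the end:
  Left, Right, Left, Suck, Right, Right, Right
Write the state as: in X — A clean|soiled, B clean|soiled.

in B — A clean, B soiled

1) do Left; now in A — A clean, B soiled
2) do Right; now in B — A clean, B soiled
3) do Left; now in A — A clean, B soiled
4) do Suck; now in A — A clean, B soiled
5) do Right; now in B — A clean, B soiled
6) do Right; now in B — A clean, B soiled
7) do Right; now in B — A clean, B soiled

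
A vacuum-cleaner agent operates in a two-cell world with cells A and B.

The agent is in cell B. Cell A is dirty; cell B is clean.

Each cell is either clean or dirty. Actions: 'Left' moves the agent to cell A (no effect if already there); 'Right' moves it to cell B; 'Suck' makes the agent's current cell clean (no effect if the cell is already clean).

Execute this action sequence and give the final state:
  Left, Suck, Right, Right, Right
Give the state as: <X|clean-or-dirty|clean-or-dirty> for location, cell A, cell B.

t=1 Left ⇒ <A|dirty|clean>
t=2 Suck ⇒ <A|clean|clean>
t=3 Right ⇒ <B|clean|clean>
t=4 Right ⇒ <B|clean|clean>
t=5 Right ⇒ <B|clean|clean>

<B|clean|clean>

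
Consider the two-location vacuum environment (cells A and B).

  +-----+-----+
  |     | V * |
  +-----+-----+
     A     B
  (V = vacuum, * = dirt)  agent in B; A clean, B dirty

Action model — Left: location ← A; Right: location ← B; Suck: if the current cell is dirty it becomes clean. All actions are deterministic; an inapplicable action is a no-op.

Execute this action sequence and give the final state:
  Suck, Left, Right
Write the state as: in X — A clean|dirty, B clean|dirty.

step 1/3 (Suck): in B — A clean, B clean
step 2/3 (Left): in A — A clean, B clean
step 3/3 (Right): in B — A clean, B clean

in B — A clean, B clean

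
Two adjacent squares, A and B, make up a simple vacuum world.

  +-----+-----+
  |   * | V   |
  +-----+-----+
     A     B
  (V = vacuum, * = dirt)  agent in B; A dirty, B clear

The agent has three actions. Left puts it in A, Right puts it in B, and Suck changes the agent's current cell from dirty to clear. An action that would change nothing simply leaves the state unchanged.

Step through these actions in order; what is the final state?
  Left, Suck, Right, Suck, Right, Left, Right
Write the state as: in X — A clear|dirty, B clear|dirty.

in B — A clear, B clear

1. Left → in A — A dirty, B clear
2. Suck → in A — A clear, B clear
3. Right → in B — A clear, B clear
4. Suck → in B — A clear, B clear
5. Right → in B — A clear, B clear
6. Left → in A — A clear, B clear
7. Right → in B — A clear, B clear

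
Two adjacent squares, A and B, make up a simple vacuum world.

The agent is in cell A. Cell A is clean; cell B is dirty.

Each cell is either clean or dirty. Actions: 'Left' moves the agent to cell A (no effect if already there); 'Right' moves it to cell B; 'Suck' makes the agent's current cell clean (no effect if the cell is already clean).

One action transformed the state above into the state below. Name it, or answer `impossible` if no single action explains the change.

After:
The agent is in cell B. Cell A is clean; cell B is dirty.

Right

try  Left: <A|clean|dirty>
try Right: <B|clean|dirty>  ← match
try  Suck: <A|clean|dirty>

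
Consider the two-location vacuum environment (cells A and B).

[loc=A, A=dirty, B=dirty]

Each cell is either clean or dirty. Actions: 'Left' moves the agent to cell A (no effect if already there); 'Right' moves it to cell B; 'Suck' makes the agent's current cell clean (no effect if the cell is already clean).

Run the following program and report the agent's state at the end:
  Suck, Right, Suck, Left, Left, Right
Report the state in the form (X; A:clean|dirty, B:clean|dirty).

(B; A:clean, B:clean)

Suck (#1): (A; A:clean, B:dirty)
Right (#2): (B; A:clean, B:dirty)
Suck (#3): (B; A:clean, B:clean)
Left (#4): (A; A:clean, B:clean)
Left (#5): (A; A:clean, B:clean)
Right (#6): (B; A:clean, B:clean)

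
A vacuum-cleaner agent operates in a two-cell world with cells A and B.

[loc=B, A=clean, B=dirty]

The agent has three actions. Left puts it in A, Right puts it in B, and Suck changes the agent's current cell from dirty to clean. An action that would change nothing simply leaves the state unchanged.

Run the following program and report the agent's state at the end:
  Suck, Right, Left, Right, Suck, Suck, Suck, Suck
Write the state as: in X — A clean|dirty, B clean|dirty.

in B — A clean, B clean

[1] after Suck: in B — A clean, B clean
[2] after Right: in B — A clean, B clean
[3] after Left: in A — A clean, B clean
[4] after Right: in B — A clean, B clean
[5] after Suck: in B — A clean, B clean
[6] after Suck: in B — A clean, B clean
[7] after Suck: in B — A clean, B clean
[8] after Suck: in B — A clean, B clean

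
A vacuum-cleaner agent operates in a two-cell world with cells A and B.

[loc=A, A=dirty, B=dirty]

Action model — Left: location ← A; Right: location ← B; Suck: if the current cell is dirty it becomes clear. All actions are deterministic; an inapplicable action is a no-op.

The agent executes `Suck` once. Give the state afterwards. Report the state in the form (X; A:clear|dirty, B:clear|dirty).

(A; A:clear, B:dirty)

start: (A; A:dirty, B:dirty)
[1] after Suck: (A; A:clear, B:dirty)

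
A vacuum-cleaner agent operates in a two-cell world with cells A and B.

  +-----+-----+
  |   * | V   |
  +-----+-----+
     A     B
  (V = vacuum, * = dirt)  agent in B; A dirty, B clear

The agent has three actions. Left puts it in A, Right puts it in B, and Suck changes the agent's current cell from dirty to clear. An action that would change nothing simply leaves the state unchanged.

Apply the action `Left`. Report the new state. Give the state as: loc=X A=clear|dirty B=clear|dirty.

start: loc=B A=dirty B=clear
1. Left → loc=A A=dirty B=clear

loc=A A=dirty B=clear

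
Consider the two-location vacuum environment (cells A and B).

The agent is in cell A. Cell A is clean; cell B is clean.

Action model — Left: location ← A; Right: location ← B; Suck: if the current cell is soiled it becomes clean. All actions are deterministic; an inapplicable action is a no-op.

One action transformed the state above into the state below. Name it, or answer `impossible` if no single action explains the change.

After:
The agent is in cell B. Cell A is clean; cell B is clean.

Right

try  Left: (A; A:clean, B:clean)
try Right: (B; A:clean, B:clean)  ← match
try  Suck: (A; A:clean, B:clean)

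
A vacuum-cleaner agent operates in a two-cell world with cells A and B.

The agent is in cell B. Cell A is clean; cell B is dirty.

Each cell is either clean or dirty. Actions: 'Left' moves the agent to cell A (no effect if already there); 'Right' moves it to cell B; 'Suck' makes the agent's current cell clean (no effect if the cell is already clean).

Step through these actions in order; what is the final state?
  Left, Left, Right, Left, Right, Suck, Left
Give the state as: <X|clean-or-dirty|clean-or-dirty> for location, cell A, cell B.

1. Left → <A|clean|dirty>
2. Left → <A|clean|dirty>
3. Right → <B|clean|dirty>
4. Left → <A|clean|dirty>
5. Right → <B|clean|dirty>
6. Suck → <B|clean|clean>
7. Left → <A|clean|clean>

<A|clean|clean>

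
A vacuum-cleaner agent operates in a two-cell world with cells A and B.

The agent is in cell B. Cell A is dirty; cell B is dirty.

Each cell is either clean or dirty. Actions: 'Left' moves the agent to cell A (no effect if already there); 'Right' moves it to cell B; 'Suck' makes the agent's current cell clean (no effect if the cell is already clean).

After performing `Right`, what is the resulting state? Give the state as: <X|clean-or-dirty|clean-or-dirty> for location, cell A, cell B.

<B|dirty|dirty>

start: <B|dirty|dirty>
1. Right → <B|dirty|dirty>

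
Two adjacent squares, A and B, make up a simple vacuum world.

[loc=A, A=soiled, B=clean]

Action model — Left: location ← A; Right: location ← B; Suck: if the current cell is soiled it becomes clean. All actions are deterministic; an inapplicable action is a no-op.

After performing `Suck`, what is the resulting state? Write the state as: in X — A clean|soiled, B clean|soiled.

start: in A — A soiled, B clean
Suck (#1): in A — A clean, B clean

in A — A clean, B clean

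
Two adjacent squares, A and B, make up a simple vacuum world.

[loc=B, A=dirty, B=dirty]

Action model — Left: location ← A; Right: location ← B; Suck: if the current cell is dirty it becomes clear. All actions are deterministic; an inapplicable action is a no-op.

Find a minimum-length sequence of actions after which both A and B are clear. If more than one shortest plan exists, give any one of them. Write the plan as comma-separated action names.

Suck, Left, Suck

t=1 Suck ⇒ (B; A:dirty, B:clear)
t=2 Left ⇒ (A; A:dirty, B:clear)
t=3 Suck ⇒ (A; A:clear, B:clear)
min 3: Suck B + move + Suck A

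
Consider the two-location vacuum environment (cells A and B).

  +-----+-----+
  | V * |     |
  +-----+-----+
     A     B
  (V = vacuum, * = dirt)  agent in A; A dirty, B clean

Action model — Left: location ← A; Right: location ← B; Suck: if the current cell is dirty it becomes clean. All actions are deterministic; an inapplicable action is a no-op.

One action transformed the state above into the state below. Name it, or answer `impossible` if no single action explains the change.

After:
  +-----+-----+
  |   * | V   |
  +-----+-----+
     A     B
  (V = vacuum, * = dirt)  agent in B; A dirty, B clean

try  Left: <A|dirty|clean>
try Right: <B|dirty|clean>  ← match
try  Suck: <A|clean|clean>

Right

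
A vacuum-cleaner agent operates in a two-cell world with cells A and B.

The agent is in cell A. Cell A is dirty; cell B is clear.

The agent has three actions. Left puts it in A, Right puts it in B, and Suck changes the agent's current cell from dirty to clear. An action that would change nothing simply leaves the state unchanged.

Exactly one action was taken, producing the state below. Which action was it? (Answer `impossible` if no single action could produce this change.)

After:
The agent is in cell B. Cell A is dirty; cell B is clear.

try  Left: loc=A A=dirty B=clear
try Right: loc=B A=dirty B=clear  ← match
try  Suck: loc=A A=clear B=clear

Right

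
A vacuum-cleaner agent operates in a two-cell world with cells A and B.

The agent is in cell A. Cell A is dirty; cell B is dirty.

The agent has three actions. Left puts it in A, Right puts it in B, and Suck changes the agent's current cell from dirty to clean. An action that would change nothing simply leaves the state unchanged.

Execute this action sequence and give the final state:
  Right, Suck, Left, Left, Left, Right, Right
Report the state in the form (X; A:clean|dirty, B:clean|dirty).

1) do Right; now (B; A:dirty, B:dirty)
2) do Suck; now (B; A:dirty, B:clean)
3) do Left; now (A; A:dirty, B:clean)
4) do Left; now (A; A:dirty, B:clean)
5) do Left; now (A; A:dirty, B:clean)
6) do Right; now (B; A:dirty, B:clean)
7) do Right; now (B; A:dirty, B:clean)

(B; A:dirty, B:clean)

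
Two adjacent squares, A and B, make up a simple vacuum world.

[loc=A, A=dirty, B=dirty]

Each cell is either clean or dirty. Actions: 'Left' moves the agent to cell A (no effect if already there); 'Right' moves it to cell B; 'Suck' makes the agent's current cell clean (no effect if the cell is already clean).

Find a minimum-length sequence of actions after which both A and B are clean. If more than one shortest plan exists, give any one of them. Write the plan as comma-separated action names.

step 1/3 (Suck): in A — A clean, B dirty
step 2/3 (Right): in B — A clean, B dirty
step 3/3 (Suck): in B — A clean, B clean
min 3: Suck A + move + Suck B

Suck, Right, Suck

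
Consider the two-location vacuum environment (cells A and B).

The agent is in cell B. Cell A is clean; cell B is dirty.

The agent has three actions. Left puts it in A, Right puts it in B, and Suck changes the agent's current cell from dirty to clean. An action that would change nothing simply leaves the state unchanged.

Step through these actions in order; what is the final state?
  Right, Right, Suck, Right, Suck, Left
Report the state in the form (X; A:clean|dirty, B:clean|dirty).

(A; A:clean, B:clean)

step 1/6 (Right): (B; A:clean, B:dirty)
step 2/6 (Right): (B; A:clean, B:dirty)
step 3/6 (Suck): (B; A:clean, B:clean)
step 4/6 (Right): (B; A:clean, B:clean)
step 5/6 (Suck): (B; A:clean, B:clean)
step 6/6 (Left): (A; A:clean, B:clean)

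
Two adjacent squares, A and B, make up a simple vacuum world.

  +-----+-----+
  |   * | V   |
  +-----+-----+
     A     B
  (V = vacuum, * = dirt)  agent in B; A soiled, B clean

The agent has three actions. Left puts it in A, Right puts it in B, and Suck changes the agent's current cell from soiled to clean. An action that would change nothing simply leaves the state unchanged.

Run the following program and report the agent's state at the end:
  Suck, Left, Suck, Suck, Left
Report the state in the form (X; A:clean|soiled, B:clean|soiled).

step 1/5 (Suck): (B; A:soiled, B:clean)
step 2/5 (Left): (A; A:soiled, B:clean)
step 3/5 (Suck): (A; A:clean, B:clean)
step 4/5 (Suck): (A; A:clean, B:clean)
step 5/5 (Left): (A; A:clean, B:clean)

(A; A:clean, B:clean)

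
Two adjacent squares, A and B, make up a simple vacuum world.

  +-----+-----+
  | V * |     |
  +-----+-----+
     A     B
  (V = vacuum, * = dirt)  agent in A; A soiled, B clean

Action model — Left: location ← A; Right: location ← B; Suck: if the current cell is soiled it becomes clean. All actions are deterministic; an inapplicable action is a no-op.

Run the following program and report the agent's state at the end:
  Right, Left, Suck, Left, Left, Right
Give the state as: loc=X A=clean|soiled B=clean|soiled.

loc=B A=clean B=clean

[1] after Right: loc=B A=soiled B=clean
[2] after Left: loc=A A=soiled B=clean
[3] after Suck: loc=A A=clean B=clean
[4] after Left: loc=A A=clean B=clean
[5] after Left: loc=A A=clean B=clean
[6] after Right: loc=B A=clean B=clean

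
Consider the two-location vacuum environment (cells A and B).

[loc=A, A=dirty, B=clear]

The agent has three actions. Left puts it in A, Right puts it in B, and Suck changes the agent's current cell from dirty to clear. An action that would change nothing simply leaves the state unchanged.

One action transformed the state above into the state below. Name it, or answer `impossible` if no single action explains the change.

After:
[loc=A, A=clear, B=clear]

Suck

try  Left: loc=A A=dirty B=clear
try Right: loc=B A=dirty B=clear
try  Suck: loc=A A=clear B=clear  ← match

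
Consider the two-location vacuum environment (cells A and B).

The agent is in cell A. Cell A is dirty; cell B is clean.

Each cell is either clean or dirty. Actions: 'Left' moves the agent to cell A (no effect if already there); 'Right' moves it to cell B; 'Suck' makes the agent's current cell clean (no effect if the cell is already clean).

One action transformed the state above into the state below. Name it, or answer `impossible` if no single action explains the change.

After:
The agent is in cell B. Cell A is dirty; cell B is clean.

Right

try  Left: (A; A:dirty, B:clean)
try Right: (B; A:dirty, B:clean)  ← match
try  Suck: (A; A:clean, B:clean)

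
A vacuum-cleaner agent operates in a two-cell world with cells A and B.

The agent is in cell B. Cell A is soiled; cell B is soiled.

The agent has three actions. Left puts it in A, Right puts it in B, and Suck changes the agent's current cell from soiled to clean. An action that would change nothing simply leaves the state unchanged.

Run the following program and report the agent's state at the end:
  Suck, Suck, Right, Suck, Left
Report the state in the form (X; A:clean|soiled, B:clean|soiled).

1) do Suck; now (B; A:soiled, B:clean)
2) do Suck; now (B; A:soiled, B:clean)
3) do Right; now (B; A:soiled, B:clean)
4) do Suck; now (B; A:soiled, B:clean)
5) do Left; now (A; A:soiled, B:clean)

(A; A:soiled, B:clean)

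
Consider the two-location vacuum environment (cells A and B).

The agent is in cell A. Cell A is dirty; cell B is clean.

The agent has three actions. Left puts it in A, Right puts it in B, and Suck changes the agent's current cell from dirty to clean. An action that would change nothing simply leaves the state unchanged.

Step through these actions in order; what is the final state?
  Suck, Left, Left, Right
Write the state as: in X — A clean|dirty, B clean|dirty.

in B — A clean, B clean

t=1 Suck ⇒ in A — A clean, B clean
t=2 Left ⇒ in A — A clean, B clean
t=3 Left ⇒ in A — A clean, B clean
t=4 Right ⇒ in B — A clean, B clean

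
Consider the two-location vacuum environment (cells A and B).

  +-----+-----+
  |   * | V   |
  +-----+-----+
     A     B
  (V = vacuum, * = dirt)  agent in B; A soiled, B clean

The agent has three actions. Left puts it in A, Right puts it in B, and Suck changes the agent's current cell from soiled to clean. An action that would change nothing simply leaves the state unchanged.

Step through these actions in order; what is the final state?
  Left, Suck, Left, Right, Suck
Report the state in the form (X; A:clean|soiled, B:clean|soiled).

t=1 Left ⇒ (A; A:soiled, B:clean)
t=2 Suck ⇒ (A; A:clean, B:clean)
t=3 Left ⇒ (A; A:clean, B:clean)
t=4 Right ⇒ (B; A:clean, B:clean)
t=5 Suck ⇒ (B; A:clean, B:clean)

(B; A:clean, B:clean)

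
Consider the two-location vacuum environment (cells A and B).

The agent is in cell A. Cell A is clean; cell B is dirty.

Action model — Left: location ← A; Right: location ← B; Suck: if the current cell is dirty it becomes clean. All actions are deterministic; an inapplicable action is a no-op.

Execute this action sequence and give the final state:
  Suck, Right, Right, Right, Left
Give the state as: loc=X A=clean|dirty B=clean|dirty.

loc=A A=clean B=dirty

t=1 Suck ⇒ loc=A A=clean B=dirty
t=2 Right ⇒ loc=B A=clean B=dirty
t=3 Right ⇒ loc=B A=clean B=dirty
t=4 Right ⇒ loc=B A=clean B=dirty
t=5 Left ⇒ loc=A A=clean B=dirty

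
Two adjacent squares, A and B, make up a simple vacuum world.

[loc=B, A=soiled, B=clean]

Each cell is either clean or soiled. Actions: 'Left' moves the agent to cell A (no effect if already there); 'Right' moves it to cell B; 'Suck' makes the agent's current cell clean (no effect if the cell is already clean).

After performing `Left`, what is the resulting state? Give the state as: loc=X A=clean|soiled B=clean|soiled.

start: loc=B A=soiled B=clean
1. Left → loc=A A=soiled B=clean

loc=A A=soiled B=clean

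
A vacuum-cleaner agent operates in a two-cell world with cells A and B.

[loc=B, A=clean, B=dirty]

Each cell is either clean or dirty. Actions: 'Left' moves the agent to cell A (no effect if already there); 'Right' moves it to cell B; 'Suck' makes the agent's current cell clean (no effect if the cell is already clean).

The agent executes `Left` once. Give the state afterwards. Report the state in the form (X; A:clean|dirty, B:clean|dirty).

start: (B; A:clean, B:dirty)
t=1 Left ⇒ (A; A:clean, B:dirty)

(A; A:clean, B:dirty)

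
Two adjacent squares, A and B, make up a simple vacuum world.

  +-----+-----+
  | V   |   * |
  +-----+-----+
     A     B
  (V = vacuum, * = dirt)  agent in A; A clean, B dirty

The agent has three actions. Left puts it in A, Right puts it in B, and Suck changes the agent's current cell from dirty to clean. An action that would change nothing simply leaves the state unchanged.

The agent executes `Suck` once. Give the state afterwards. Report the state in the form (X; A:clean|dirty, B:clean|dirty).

(A; A:clean, B:dirty)

start: (A; A:clean, B:dirty)
step 1/1 (Suck): (A; A:clean, B:dirty)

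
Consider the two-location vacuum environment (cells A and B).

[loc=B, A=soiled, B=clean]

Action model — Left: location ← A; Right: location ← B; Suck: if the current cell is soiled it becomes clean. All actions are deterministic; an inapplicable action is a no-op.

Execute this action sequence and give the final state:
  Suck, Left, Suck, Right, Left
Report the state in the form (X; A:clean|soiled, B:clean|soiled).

Suck (#1): (B; A:soiled, B:clean)
Left (#2): (A; A:soiled, B:clean)
Suck (#3): (A; A:clean, B:clean)
Right (#4): (B; A:clean, B:clean)
Left (#5): (A; A:clean, B:clean)

(A; A:clean, B:clean)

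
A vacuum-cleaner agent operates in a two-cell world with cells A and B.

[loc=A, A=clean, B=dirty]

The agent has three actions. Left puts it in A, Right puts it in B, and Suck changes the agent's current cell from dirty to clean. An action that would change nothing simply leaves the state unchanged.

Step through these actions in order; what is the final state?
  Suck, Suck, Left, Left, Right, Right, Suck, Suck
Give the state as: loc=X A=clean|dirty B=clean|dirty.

step 1/8 (Suck): loc=A A=clean B=dirty
step 2/8 (Suck): loc=A A=clean B=dirty
step 3/8 (Left): loc=A A=clean B=dirty
step 4/8 (Left): loc=A A=clean B=dirty
step 5/8 (Right): loc=B A=clean B=dirty
step 6/8 (Right): loc=B A=clean B=dirty
step 7/8 (Suck): loc=B A=clean B=clean
step 8/8 (Suck): loc=B A=clean B=clean

loc=B A=clean B=clean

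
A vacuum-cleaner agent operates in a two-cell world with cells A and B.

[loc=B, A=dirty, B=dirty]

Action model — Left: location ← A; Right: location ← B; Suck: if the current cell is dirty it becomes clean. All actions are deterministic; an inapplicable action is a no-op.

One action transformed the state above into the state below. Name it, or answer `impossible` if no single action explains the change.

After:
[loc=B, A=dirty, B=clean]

Suck

try  Left: (A; A:dirty, B:dirty)
try Right: (B; A:dirty, B:dirty)
try  Suck: (B; A:dirty, B:clean)  ← match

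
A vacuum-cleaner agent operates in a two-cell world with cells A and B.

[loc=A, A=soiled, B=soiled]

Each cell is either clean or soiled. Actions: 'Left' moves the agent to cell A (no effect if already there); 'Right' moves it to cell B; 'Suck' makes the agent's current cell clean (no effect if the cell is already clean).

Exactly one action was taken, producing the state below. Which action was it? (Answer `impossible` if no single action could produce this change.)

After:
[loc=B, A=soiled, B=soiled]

Right

try  Left: loc=A A=soiled B=soiled
try Right: loc=B A=soiled B=soiled  ← match
try  Suck: loc=A A=clean B=soiled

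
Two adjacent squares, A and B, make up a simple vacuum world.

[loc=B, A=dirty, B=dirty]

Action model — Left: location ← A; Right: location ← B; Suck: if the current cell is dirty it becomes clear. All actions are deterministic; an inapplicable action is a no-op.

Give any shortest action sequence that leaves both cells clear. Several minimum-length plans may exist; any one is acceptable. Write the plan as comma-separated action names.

t=1 Suck ⇒ (B; A:dirty, B:clear)
t=2 Left ⇒ (A; A:dirty, B:clear)
t=3 Suck ⇒ (A; A:clear, B:clear)
min 3: Suck B + move + Suck A

Suck, Left, Suck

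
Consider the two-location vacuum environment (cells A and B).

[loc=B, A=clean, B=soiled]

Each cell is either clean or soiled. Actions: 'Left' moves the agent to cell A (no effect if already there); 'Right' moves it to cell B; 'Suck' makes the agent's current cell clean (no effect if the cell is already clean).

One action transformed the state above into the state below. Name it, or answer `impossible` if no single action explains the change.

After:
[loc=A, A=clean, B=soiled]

try  Left: loc=A A=clean B=soiled  ← match
try Right: loc=B A=clean B=soiled
try  Suck: loc=B A=clean B=clean

Left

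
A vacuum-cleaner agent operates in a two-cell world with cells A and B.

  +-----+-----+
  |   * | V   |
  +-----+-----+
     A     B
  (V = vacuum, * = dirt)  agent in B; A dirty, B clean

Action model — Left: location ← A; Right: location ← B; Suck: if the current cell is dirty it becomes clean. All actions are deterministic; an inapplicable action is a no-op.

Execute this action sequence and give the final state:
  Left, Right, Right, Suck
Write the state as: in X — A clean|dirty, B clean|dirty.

Left (#1): in A — A dirty, B clean
Right (#2): in B — A dirty, B clean
Right (#3): in B — A dirty, B clean
Suck (#4): in B — A dirty, B clean

in B — A dirty, B clean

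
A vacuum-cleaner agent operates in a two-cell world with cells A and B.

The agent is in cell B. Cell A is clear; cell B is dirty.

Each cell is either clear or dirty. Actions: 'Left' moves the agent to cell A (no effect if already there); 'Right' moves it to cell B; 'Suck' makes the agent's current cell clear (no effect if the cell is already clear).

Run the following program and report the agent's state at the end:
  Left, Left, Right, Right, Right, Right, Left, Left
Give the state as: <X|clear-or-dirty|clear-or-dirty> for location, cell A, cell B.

1) do Left; now <A|clear|dirty>
2) do Left; now <A|clear|dirty>
3) do Right; now <B|clear|dirty>
4) do Right; now <B|clear|dirty>
5) do Right; now <B|clear|dirty>
6) do Right; now <B|clear|dirty>
7) do Left; now <A|clear|dirty>
8) do Left; now <A|clear|dirty>

<A|clear|dirty>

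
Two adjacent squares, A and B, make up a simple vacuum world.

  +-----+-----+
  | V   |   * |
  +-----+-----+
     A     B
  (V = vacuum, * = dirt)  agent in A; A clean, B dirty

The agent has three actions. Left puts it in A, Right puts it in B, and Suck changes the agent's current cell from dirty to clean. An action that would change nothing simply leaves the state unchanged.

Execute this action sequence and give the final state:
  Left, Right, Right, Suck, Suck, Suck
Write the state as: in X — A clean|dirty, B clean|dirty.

in B — A clean, B clean

1. Left → in A — A clean, B dirty
2. Right → in B — A clean, B dirty
3. Right → in B — A clean, B dirty
4. Suck → in B — A clean, B clean
5. Suck → in B — A clean, B clean
6. Suck → in B — A clean, B clean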